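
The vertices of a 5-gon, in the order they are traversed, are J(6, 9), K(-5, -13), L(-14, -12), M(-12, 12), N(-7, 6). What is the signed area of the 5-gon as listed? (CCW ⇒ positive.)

Σ = (-33) + (-122) + (-312) + (12) + (-99) = -554
Signed area = Σ/2 = -277 (negative ⇒ clockwise traversal).

-277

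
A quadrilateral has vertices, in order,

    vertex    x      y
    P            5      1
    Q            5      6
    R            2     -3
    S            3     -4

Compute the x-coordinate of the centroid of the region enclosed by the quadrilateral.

125/33

Apply the shoelace formula. First the cross-terms c_i = x_i·y_{i+1} − x_{i+1}·y_i:
  25, -27, 1, 23  ⇒  2A = 22, A = 11.
Then Σ (x_i + x_{i+1})·c_i = 250, so x̄ = 250 / (6·11) = 125/33.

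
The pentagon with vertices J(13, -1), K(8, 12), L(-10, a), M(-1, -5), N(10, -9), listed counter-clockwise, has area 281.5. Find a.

7

Write out the shoelace sum; only the two edges meeting at L involve a:
2·Area = [(8·a − (-10)·12) + ((-10)·(-5) − (-1)·a)] + 330
       = 9·a + 500 = 563
⇒ a = 7.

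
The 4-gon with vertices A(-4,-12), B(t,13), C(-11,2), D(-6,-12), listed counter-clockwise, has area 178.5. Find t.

7

The doubled signed area Σ (x_i y_{i+1} − x_{i+1} y_i) is linear in t.
With t=0 it equals 259; the coefficient of t is 14 (from the two edges through B).
So 14·t + 259 = 2·178.5 = 357 ⇒ t = 7.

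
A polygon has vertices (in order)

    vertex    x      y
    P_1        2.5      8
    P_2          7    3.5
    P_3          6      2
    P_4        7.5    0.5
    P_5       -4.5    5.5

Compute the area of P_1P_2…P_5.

36.25

Σ = (-47.25) + (-7) + (-12) + (43.5) + (-49.75) = -72.5
Area = |Σ|/2 = 36.25.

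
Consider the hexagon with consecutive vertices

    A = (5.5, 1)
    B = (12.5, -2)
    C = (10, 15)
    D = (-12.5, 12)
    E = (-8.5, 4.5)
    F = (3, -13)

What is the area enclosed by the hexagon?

354.375

A→B: (5.5)(-2) − (12.5)(1) = -23.5
B→C: (12.5)(15) − (10)(-2) = 207.5
C→D: (10)(12) − (-12.5)(15) = 307.5
D→E: (-12.5)(4.5) − (-8.5)(12) = 45.75
E→F: (-8.5)(-13) − (3)(4.5) = 97
F→A: (3)(1) − (5.5)(-13) = 74.5
Σ = 708.75
Area = |Σ|/2 = 354.375.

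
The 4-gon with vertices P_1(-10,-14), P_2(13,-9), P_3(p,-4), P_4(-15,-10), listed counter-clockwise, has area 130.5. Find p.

The doubled signed area Σ (x_i y_{i+1} − x_{i+1} y_i) is linear in p.
With p=0 it equals 270; the coefficient of p is -1 (from the two edges through P_3).
So -1·p + 270 = 2·130.5 = 261 ⇒ p = 9.

9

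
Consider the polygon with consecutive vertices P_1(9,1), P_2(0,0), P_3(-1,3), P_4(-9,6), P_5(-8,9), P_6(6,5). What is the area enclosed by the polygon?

Cross-terms: 0, 0, 21, -33, -94, -39  ⇒  Σ = -145
Area = |Σ|/2 = 72.5.

72.5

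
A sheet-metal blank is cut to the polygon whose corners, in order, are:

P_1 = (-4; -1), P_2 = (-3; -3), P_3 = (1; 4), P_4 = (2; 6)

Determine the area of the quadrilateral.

Apply the shoelace (surveyor's) formula: 2A = Σ (x_i·y_{i+1} − x_{i+1}·y_i), indices taken mod 4.
Σ = (9) + (-9) + (-2) + (22) = 20
Area = |Σ|/2 = 10.

10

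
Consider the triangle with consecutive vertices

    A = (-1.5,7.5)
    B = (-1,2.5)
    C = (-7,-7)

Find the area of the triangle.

Σ = (3.75) + (24.5) + (-63) = -34.75
Area = |Σ|/2 = 17.375.

17.375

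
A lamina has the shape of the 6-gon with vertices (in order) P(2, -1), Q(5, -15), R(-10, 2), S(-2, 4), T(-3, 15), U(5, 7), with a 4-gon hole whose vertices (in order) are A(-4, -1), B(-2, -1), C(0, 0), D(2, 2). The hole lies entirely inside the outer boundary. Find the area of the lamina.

163

Outer boundary:
Apply the shoelace formula: 2A = Σ (x_i·y_{i+1} − x_{i+1}·y_i), indices taken mod 6.
Cross-terms: -25, -140, -36, -18, -96, -19  ⇒  Σ = -334
Area = |Σ|/2 = 167.
Hole:
Apply the shoelace formula: 2A = Σ (x_i·y_{i+1} − x_{i+1}·y_i), indices taken mod 4.
Σ = (2) + (0) + (0) + (6) = 8
Area = |Σ|/2 = 4.
Net area = 167 − 4 = 163.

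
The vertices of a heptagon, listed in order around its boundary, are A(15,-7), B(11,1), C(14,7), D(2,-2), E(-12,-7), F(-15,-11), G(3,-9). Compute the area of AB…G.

Apply the shoelace formula: 2A = Σ (x_i·y_{i+1} − x_{i+1}·y_i), indices taken mod 7.
Cross-terms: 92, 63, -42, -38, 27, 168, 114  ⇒  Σ = 384
Area = |Σ|/2 = 192.

192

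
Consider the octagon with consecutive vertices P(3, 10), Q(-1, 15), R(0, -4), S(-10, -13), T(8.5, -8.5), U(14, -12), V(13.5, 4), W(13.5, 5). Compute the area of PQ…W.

Apply the shoelace formula: 2A = Σ (x_i·y_{i+1} − x_{i+1}·y_i), indices taken mod 8.
Cross-terms: 55, 4, -40, 195.5, 17, 218, 13.5, 120  ⇒  Σ = 583
Area = |Σ|/2 = 291.5.

291.5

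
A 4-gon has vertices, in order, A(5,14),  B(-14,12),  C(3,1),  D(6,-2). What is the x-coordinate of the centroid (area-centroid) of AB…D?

-23/24

Apply the shoelace (surveyor's) formula. First the cross-terms c_i = x_i·y_{i+1} − x_{i+1}·y_i:
  256, -50, -12, 94  ⇒  2A = 288, A = 144.
Then Σ (x_i + x_{i+1})·c_i = -828, so x̄ = -828 / (6·144) = -23/24.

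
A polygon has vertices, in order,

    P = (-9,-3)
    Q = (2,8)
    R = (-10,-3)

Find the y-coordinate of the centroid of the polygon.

Apply the surveyor's formula. First the cross-terms c_i = x_i·y_{i+1} − x_{i+1}·y_i:
  -66, 74, 3  ⇒  2A = 11, A = 5.5.
Then Σ (y_i + y_{i+1})·c_i = 22, so ȳ = 22 / (6·5.5) = 2/3.

2/3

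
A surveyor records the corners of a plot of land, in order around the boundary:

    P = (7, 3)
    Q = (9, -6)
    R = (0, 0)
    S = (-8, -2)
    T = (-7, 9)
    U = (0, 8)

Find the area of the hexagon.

133.5

Apply the surveyor's formula: 2A = Σ (x_i·y_{i+1} − x_{i+1}·y_i), indices taken mod 6.
P→Q: (7)(-6) − (9)(3) = -69
Q→R: (9)(0) − (0)(-6) = 0
R→S: (0)(-2) − (-8)(0) = 0
S→T: (-8)(9) − (-7)(-2) = -86
T→U: (-7)(8) − (0)(9) = -56
U→P: (0)(3) − (7)(8) = -56
Σ = -267
Area = |Σ|/2 = 133.5.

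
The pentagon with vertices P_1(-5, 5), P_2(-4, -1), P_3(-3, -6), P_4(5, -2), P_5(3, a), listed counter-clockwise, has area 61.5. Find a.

The doubled signed area Σ (x_i y_{i+1} − x_{i+1} y_i) is linear in a.
With a=0 it equals 103; the coefficient of a is 10 (from the two edges through P_5).
So 10·a + 103 = 2·61.5 = 123 ⇒ a = 2.

2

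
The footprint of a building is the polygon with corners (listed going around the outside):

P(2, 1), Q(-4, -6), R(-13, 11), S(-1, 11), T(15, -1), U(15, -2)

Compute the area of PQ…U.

Apply the shoelace (surveyor's) formula: 2A = Σ (x_i·y_{i+1} − x_{i+1}·y_i), indices taken mod 6.
Σ = (-8) + (-122) + (-132) + (-164) + (-15) + (19) = -422
Area = |Σ|/2 = 211.

211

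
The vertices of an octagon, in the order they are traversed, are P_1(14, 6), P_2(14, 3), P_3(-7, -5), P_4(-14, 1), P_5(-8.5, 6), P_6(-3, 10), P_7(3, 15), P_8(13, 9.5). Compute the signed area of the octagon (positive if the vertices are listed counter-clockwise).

-303.5

P_1→P_2: (14)(3) − (14)(6) = -42
P_2→P_3: (14)(-5) − (-7)(3) = -49
P_3→P_4: (-7)(1) − (-14)(-5) = -77
P_4→P_5: (-14)(6) − (-8.5)(1) = -75.5
P_5→P_6: (-8.5)(10) − (-3)(6) = -67
P_6→P_7: (-3)(15) − (3)(10) = -75
P_7→P_8: (3)(9.5) − (13)(15) = -166.5
P_8→P_1: (13)(6) − (14)(9.5) = -55
Σ = -607
Signed area = Σ/2 = -303.5 (negative ⇒ clockwise traversal).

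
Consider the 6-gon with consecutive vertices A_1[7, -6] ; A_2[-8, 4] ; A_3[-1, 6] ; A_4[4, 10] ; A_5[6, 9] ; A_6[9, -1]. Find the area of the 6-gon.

Σ = (-20) + (-44) + (-34) + (-24) + (-87) + (-47) = -256
Area = |Σ|/2 = 128.

128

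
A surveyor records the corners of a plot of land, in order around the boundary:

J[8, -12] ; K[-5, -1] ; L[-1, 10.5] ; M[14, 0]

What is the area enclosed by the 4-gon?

Cross-terms: -68, -53.5, -147, -168  ⇒  Σ = -436.5
Area = |Σ|/2 = 218.25.

218.25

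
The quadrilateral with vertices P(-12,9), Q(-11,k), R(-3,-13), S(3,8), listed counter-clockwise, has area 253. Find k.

Write out the shoelace sum; only the two edges meeting at Q involve k:
2·Area = [((-12)·k − (-11)·9) + ((-11)·(-13) − (-3)·k)] + 138
       = -9·k + 380 = 506
⇒ k = -14.

-14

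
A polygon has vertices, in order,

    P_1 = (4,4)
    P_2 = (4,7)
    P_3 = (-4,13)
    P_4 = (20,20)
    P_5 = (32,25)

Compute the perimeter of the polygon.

|P_1P_2| = √((0)² + (3)²) = √9 = 3
|P_2P_3| = √((-8)² + (6)²) = √100 = 10
|P_3P_4| = √((24)² + (7)²) = √625 = 25
|P_4P_5| = √((12)² + (5)²) = √169 = 13
|P_5P_1| = √((-28)² + (-21)²) = √1225 = 35
Perimeter = 3 + 10 + 25 + 13 + 35 = 86.

86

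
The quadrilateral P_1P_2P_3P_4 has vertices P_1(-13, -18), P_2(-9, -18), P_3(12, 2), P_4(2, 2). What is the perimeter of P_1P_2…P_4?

68

|P_1P_2| = √((4)² + (0)²) = √16 = 4
|P_2P_3| = √((21)² + (20)²) = √841 = 29
|P_3P_4| = √((-10)² + (0)²) = √100 = 10
|P_4P_1| = √((-15)² + (-20)²) = √625 = 25
Perimeter = 4 + 29 + 10 + 25 = 68.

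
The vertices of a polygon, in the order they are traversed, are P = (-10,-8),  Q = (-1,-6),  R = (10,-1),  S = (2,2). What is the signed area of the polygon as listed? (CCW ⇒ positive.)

Apply Gauss's area formula: 2A = Σ (x_i·y_{i+1} − x_{i+1}·y_i), indices taken mod 4.
Cross-terms: 52, 61, 22, 4  ⇒  Σ = 139
Signed area = Σ/2 = 69.5 (positive ⇒ counter-clockwise traversal).

69.5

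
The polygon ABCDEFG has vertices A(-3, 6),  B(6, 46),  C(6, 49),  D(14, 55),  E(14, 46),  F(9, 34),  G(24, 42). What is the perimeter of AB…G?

|AB| = √((9)² + (40)²) = √1681 = 41
|BC| = √((0)² + (3)²) = √9 = 3
|CD| = √((8)² + (6)²) = √100 = 10
|DE| = √((0)² + (-9)²) = √81 = 9
|EF| = √((-5)² + (-12)²) = √169 = 13
|FG| = √((15)² + (8)²) = √289 = 17
|GA| = √((-27)² + (-36)²) = √2025 = 45
Perimeter = 41 + 3 + 10 + 9 + 13 + 17 + 45 = 138.

138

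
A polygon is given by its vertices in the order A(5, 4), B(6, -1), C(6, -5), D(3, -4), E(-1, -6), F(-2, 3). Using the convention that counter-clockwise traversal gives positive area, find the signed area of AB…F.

-61

Apply the shoelace formula: 2A = Σ (x_i·y_{i+1} − x_{i+1}·y_i), indices taken mod 6.
Cross-terms: -29, -24, -9, -22, -15, -23  ⇒  Σ = -122
Signed area = Σ/2 = -61 (negative ⇒ clockwise traversal).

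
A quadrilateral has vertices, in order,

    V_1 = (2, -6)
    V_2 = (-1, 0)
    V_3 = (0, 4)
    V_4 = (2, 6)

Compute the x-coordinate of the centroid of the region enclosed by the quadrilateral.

19/21

Apply Gauss's area formula. First the cross-terms c_i = x_i·y_{i+1} − x_{i+1}·y_i:
  -6, -4, -8, -24  ⇒  2A = -42, A = -21.
Then Σ (x_i + x_{i+1})·c_i = -114, so x̄ = -114 / (6·(-21)) = 19/21.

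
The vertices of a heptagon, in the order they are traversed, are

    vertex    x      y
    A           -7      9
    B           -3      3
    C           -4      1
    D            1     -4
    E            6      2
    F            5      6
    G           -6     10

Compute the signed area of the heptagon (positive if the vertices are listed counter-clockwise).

Σ = (6) + (9) + (15) + (26) + (26) + (86) + (16) = 184
Signed area = Σ/2 = 92 (positive ⇒ counter-clockwise traversal).

92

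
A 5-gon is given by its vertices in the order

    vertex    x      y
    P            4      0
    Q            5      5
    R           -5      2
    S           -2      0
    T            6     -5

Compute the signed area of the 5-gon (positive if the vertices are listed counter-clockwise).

Σ = (20) + (35) + (4) + (10) + (20) = 89
Signed area = Σ/2 = 44.5 (positive ⇒ counter-clockwise traversal).

44.5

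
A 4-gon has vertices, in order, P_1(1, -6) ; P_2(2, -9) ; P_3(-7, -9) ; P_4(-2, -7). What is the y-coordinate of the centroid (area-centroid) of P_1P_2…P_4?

Apply the shoelace (surveyor's) formula. First the cross-terms c_i = x_i·y_{i+1} − x_{i+1}·y_i:
  3, -81, 31, 19  ⇒  2A = -28, A = -14.
Then Σ (y_i + y_{i+1})·c_i = 670, so ȳ = 670 / (6·(-14)) = -335/42.

-335/42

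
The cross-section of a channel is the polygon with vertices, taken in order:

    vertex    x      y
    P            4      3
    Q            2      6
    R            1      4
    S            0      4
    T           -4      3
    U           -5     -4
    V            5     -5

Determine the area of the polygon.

75.5

Cross-terms: 18, 2, 4, 16, 31, 45, 35  ⇒  Σ = 151
Area = |Σ|/2 = 75.5.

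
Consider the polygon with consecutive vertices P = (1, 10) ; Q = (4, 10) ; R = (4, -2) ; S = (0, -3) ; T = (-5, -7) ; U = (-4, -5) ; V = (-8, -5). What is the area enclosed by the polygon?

101.5

Cross-terms: -30, -48, -12, -15, -3, -20, -75  ⇒  Σ = -203
Area = |Σ|/2 = 101.5.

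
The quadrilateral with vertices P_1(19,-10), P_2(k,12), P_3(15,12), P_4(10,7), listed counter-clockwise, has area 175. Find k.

Write out the shoelace sum; only the two edges meeting at P_2 involve k:
2·Area = [(19·12 − k·(-10)) + (k·12 − 15·12)] + -248
       = 22·k + -200 = 350
⇒ k = 25.

25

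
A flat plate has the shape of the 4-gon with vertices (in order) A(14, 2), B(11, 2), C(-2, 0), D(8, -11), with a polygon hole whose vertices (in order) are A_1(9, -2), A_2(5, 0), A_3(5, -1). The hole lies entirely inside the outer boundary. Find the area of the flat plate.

99

Outer boundary:
Apply the shoelace (surveyor's) formula: 2A = Σ (x_i·y_{i+1} − x_{i+1}·y_i), indices taken mod 4.
Cross-terms: 6, 4, 22, 170  ⇒  Σ = 202
Area = |Σ|/2 = 101.
Hole:
Apply the shoelace (surveyor's) formula: 2A = Σ (x_i·y_{i+1} − x_{i+1}·y_i), indices taken mod 3.
Σ = (10) + (-5) + (-1) = 4
Area = |Σ|/2 = 2.
Net area = 101 − 2 = 99.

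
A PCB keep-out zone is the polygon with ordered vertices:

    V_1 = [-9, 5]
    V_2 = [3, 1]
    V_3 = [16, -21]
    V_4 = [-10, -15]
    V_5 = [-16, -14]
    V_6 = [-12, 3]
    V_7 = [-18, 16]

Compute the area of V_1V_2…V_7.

Cross-terms: -24, -79, -450, -100, -216, -138, 54  ⇒  Σ = -953
Area = |Σ|/2 = 476.5.

476.5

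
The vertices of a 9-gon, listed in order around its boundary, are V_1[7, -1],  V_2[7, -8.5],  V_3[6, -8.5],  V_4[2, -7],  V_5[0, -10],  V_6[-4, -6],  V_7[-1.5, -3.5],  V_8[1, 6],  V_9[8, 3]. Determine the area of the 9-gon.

Σ = (-52.5) + (-8.5) + (-25) + (-20) + (-40) + (5) + (-5.5) + (-45) + (-29) = -220.5
Area = |Σ|/2 = 110.25.

110.25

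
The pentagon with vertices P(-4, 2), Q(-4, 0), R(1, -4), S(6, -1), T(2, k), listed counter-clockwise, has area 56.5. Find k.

Write out the shoelace sum; only the two edges meeting at T involve k:
2·Area = [(6·k − 2·(-1)) + (2·2 − (-4)·k)] + 47
       = 10·k + 53 = 113
⇒ k = 6.

6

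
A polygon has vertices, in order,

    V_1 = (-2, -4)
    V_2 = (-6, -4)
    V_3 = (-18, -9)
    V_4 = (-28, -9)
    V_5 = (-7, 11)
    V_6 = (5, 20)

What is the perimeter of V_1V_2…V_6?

96

|V_1V_2| = √((-4)² + (0)²) = √16 = 4
|V_2V_3| = √((-12)² + (-5)²) = √169 = 13
|V_3V_4| = √((-10)² + (0)²) = √100 = 10
|V_4V_5| = √((21)² + (20)²) = √841 = 29
|V_5V_6| = √((12)² + (9)²) = √225 = 15
|V_6V_1| = √((-7)² + (-24)²) = √625 = 25
Perimeter = 4 + 13 + 10 + 29 + 15 + 25 = 96.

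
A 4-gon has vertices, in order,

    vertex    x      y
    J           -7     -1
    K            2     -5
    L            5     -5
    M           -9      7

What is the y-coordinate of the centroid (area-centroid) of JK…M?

Apply Gauss's area formula. First the cross-terms c_i = x_i·y_{i+1} − x_{i+1}·y_i:
  37, 15, -10, 58  ⇒  2A = 100, A = 50.
Then Σ (y_i + y_{i+1})·c_i = -44, so ȳ = -44 / (6·50) = -11/75.

-11/75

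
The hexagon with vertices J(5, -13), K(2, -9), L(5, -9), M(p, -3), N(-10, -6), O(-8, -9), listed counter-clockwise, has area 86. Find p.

6

Write out the shoelace sum; only the two edges meeting at M involve p:
2·Area = [(5·(-3) − p·(-9)) + (p·(-6) − (-10)·(-3))] + 199
       = 3·p + 154 = 172
⇒ p = 6.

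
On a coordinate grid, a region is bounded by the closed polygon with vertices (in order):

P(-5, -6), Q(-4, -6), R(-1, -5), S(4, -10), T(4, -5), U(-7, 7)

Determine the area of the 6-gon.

Σ = (6) + (14) + (30) + (20) + (-7) + (77) = 140
Area = |Σ|/2 = 70.

70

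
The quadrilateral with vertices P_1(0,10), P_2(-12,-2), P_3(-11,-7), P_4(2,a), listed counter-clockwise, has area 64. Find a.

8

Write out the shoelace sum; only the two edges meeting at P_4 involve a:
2·Area = [((-11)·a − 2·(-7)) + (2·10 − 0·a)] + 182
       = -11·a + 216 = 128
⇒ a = 8.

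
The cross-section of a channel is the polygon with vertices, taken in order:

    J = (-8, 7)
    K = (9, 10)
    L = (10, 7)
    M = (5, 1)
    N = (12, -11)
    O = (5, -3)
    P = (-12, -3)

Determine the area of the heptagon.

206

Apply Gauss's area formula: 2A = Σ (x_i·y_{i+1} − x_{i+1}·y_i), indices taken mod 7.
Σ = (-143) + (-37) + (-25) + (-67) + (19) + (-51) + (-108) = -412
Area = |Σ|/2 = 206.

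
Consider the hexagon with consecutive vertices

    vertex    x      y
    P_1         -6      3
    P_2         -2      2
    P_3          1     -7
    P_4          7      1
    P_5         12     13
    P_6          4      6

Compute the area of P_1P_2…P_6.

101.5

Apply the surveyor's formula: 2A = Σ (x_i·y_{i+1} − x_{i+1}·y_i), indices taken mod 6.
Σ = (-6) + (12) + (50) + (79) + (20) + (48) = 203
Area = |Σ|/2 = 101.5.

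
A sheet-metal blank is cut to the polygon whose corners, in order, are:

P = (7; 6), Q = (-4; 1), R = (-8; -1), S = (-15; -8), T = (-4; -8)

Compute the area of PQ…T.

Apply the shoelace formula: 2A = Σ (x_i·y_{i+1} − x_{i+1}·y_i), indices taken mod 5.
P→Q: (7)(1) − (-4)(6) = 31
Q→R: (-4)(-1) − (-8)(1) = 12
R→S: (-8)(-8) − (-15)(-1) = 49
S→T: (-15)(-8) − (-4)(-8) = 88
T→P: (-4)(6) − (7)(-8) = 32
Σ = 212
Area = |Σ|/2 = 106.

106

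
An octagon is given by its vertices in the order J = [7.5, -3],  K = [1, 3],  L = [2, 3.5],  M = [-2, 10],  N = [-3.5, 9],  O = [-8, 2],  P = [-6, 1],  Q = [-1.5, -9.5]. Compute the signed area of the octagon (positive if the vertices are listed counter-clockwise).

135.125

Apply Gauss's area formula: 2A = Σ (x_i·y_{i+1} − x_{i+1}·y_i), indices taken mod 8.
Σ = (25.5) + (-2.5) + (27) + (17) + (65) + (4) + (58.5) + (75.75) = 270.25
Signed area = Σ/2 = 135.125 (positive ⇒ counter-clockwise traversal).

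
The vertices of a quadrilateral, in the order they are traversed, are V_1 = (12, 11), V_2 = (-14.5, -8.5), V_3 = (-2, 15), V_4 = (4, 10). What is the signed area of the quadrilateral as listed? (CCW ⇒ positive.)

-166.5

Apply the shoelace formula: 2A = Σ (x_i·y_{i+1} − x_{i+1}·y_i), indices taken mod 4.
Cross-terms: 57.5, -234.5, -80, -76  ⇒  Σ = -333
Signed area = Σ/2 = -166.5 (negative ⇒ clockwise traversal).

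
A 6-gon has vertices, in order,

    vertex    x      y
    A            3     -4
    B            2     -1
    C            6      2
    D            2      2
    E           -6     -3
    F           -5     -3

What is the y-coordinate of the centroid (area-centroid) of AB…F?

-70/61

Apply the shoelace (surveyor's) formula. First the cross-terms c_i = x_i·y_{i+1} − x_{i+1}·y_i:
  5, 10, 8, 6, 3, 29  ⇒  2A = 61, A = 30.5.
Then Σ (y_i + y_{i+1})·c_i = -210, so ȳ = -210 / (6·30.5) = -70/61.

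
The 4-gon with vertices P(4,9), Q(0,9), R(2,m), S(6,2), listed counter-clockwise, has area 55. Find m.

-7

The doubled signed area Σ (x_i y_{i+1} − x_{i+1} y_i) is linear in m.
With m=0 it equals 68; the coefficient of m is -6 (from the two edges through R).
So -6·m + 68 = 2·55 = 110 ⇒ m = -7.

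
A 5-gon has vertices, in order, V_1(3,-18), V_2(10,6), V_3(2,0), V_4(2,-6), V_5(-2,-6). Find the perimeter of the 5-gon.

|V_1V_2| = √((7)² + (24)²) = √625 = 25
|V_2V_3| = √((-8)² + (-6)²) = √100 = 10
|V_3V_4| = √((0)² + (-6)²) = √36 = 6
|V_4V_5| = √((-4)² + (0)²) = √16 = 4
|V_5V_1| = √((5)² + (-12)²) = √169 = 13
Perimeter = 25 + 10 + 6 + 4 + 13 = 58.

58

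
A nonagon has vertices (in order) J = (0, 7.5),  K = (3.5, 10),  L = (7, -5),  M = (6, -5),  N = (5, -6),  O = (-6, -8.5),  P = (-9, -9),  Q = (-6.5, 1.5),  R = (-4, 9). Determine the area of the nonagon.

192.625

Apply Gauss's area formula: 2A = Σ (x_i·y_{i+1} − x_{i+1}·y_i), indices taken mod 9.
Σ = (-26.25) + (-87.5) + (-5) + (-11) + (-78.5) + (-22.5) + (-72) + (-52.5) + (-30) = -385.25
Area = |Σ|/2 = 192.625.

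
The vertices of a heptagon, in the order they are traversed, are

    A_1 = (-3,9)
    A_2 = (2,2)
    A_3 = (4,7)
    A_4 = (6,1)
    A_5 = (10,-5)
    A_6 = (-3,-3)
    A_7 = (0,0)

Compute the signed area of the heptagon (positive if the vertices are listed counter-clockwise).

-70.5

Σ = (-24) + (6) + (-38) + (-40) + (-45) + (0) + (0) = -141
Signed area = Σ/2 = -70.5 (negative ⇒ clockwise traversal).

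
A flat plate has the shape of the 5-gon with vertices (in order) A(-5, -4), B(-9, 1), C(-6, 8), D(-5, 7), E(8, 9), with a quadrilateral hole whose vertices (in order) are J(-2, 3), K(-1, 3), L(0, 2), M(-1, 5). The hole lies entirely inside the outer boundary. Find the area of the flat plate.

96.5

Outer boundary:
Σ = (-41) + (-66) + (-2) + (-101) + (13) = -197
Area = |Σ|/2 = 98.5.
Hole:
Cross-terms: -3, -2, 2, 7  ⇒  Σ = 4
Area = |Σ|/2 = 2.
Net area = 98.5 − 2 = 96.5.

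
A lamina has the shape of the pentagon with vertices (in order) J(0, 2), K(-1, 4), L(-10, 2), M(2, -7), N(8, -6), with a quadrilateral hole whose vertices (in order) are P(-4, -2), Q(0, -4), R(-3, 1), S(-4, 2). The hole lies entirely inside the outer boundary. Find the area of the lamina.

74

Outer boundary:
Apply the shoelace formula: 2A = Σ (x_i·y_{i+1} − x_{i+1}·y_i), indices taken mod 5.
Σ = (2) + (38) + (66) + (44) + (16) = 166
Area = |Σ|/2 = 83.
Hole:
Cross-terms: 16, -12, -2, 16  ⇒  Σ = 18
Area = |Σ|/2 = 9.
Net area = 83 − 9 = 74.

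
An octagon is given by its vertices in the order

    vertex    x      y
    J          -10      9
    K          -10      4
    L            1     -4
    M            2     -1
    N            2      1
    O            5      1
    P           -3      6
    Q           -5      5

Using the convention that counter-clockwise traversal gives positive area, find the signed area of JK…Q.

73.5

Apply the shoelace (surveyor's) formula: 2A = Σ (x_i·y_{i+1} − x_{i+1}·y_i), indices taken mod 8.
Σ = (50) + (36) + (7) + (4) + (-3) + (33) + (15) + (5) = 147
Signed area = Σ/2 = 73.5 (positive ⇒ counter-clockwise traversal).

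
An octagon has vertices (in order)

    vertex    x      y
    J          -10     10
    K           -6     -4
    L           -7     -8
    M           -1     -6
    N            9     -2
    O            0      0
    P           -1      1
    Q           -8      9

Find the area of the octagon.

J→K: (-10)(-4) − (-6)(10) = 100
K→L: (-6)(-8) − (-7)(-4) = 20
L→M: (-7)(-6) − (-1)(-8) = 34
M→N: (-1)(-2) − (9)(-6) = 56
N→O: (9)(0) − (0)(-2) = 0
O→P: (0)(1) − (-1)(0) = 0
P→Q: (-1)(9) − (-8)(1) = -1
Q→J: (-8)(10) − (-10)(9) = 10
Σ = 219
Area = |Σ|/2 = 109.5.

109.5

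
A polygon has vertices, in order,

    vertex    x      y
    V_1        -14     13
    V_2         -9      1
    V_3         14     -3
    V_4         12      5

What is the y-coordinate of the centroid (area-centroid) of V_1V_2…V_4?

Apply the surveyor's formula. First the cross-terms c_i = x_i·y_{i+1} − x_{i+1}·y_i:
  103, 13, 106, 226  ⇒  2A = 448, A = 224.
Then Σ (y_i + y_{i+1})·c_i = 5696, so ȳ = 5696 / (6·224) = 89/21.

89/21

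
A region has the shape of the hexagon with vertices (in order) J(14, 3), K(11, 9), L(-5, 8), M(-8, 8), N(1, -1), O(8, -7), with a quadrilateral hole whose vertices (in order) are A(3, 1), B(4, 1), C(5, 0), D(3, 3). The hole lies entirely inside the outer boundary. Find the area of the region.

Outer boundary:
Σ = (93) + (133) + (24) + (0) + (1) + (122) = 373
Area = |Σ|/2 = 186.5.
Hole:
Apply the shoelace formula: 2A = Σ (x_i·y_{i+1} − x_{i+1}·y_i), indices taken mod 4.
Σ = (-1) + (-5) + (15) + (-6) = 3
Area = |Σ|/2 = 1.5.
Net area = 186.5 − 1.5 = 185.

185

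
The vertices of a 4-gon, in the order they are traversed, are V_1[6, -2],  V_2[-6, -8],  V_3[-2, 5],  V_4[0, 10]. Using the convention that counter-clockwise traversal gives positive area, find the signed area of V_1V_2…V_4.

-93

V_1→V_2: (6)(-8) − (-6)(-2) = -60
V_2→V_3: (-6)(5) − (-2)(-8) = -46
V_3→V_4: (-2)(10) − (0)(5) = -20
V_4→V_1: (0)(-2) − (6)(10) = -60
Σ = -186
Signed area = Σ/2 = -93 (negative ⇒ clockwise traversal).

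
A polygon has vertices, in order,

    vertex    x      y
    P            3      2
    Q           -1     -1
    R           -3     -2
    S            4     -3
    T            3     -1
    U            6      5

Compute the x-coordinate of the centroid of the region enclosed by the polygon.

36/19

Apply the shoelace (surveyor's) formula. First the cross-terms c_i = x_i·y_{i+1} − x_{i+1}·y_i:
  -1, -1, 17, 5, 21, -3  ⇒  2A = 38, A = 19.
Then Σ (x_i + x_{i+1})·c_i = 216, so x̄ = 216 / (6·19) = 36/19.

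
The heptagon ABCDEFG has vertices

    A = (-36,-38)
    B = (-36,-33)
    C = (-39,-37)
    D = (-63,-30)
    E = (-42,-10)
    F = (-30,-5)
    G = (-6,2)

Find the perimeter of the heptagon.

|AB| = √((0)² + (5)²) = √25 = 5
|BC| = √((-3)² + (-4)²) = √25 = 5
|CD| = √((-24)² + (7)²) = √625 = 25
|DE| = √((21)² + (20)²) = √841 = 29
|EF| = √((12)² + (5)²) = √169 = 13
|FG| = √((24)² + (7)²) = √625 = 25
|GA| = √((-30)² + (-40)²) = √2500 = 50
Perimeter = 5 + 5 + 25 + 29 + 13 + 25 + 50 = 152.

152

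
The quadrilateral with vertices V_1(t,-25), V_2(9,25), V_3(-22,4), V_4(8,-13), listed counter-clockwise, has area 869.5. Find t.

23

Write out the shoelace sum; only the two edges meeting at V_1 involve t:
2·Area = [(8·(-25) − t·(-13)) + (t·25 − 9·(-25))] + 840
       = 38·t + 865 = 1739
⇒ t = 23.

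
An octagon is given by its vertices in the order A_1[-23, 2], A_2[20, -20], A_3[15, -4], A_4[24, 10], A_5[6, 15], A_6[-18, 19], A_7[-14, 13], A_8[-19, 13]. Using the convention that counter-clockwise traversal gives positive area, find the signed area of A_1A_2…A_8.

Apply Gauss's area formula: 2A = Σ (x_i·y_{i+1} − x_{i+1}·y_i), indices taken mod 8.
Σ = (420) + (220) + (246) + (300) + (384) + (32) + (65) + (261) = 1928
Signed area = Σ/2 = 964 (positive ⇒ counter-clockwise traversal).

964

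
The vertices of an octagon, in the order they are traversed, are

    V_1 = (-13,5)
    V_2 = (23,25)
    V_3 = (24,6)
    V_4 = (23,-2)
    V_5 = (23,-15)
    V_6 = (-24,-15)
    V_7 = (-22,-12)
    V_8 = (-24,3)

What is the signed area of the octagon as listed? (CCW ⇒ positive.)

Cross-terms: -440, -462, -186, -299, -705, -42, -354, -81  ⇒  Σ = -2569
Signed area = Σ/2 = -1284.5 (negative ⇒ clockwise traversal).

-1284.5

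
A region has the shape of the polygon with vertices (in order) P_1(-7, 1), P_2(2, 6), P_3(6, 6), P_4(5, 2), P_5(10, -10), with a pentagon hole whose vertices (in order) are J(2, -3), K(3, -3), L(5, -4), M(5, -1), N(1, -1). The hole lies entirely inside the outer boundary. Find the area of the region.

100

Outer boundary:
Cross-terms: -44, -24, -18, -70, -60  ⇒  Σ = -216
Area = |Σ|/2 = 108.
Hole:
Apply the shoelace formula: 2A = Σ (x_i·y_{i+1} − x_{i+1}·y_i), indices taken mod 5.
Σ = (3) + (3) + (15) + (-4) + (-1) = 16
Area = |Σ|/2 = 8.
Net area = 108 − 8 = 100.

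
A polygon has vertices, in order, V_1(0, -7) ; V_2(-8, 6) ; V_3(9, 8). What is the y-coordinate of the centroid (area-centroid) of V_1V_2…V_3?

Apply the shoelace formula. First the cross-terms c_i = x_i·y_{i+1} − x_{i+1}·y_i:
  -56, -118, -63  ⇒  2A = -237, A = -118.5.
Then Σ (y_i + y_{i+1})·c_i = -1659, so ȳ = -1659 / (6·(-118.5)) = 7/3.

7/3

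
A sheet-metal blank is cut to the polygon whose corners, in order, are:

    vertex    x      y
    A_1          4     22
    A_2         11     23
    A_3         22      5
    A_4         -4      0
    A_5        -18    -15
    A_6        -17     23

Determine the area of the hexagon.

828

Σ = (-150) + (-451) + (20) + (60) + (-669) + (-466) = -1656
Area = |Σ|/2 = 828.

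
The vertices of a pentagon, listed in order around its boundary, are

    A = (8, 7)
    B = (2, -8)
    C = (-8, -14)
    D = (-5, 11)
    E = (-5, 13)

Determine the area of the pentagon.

238.5

Σ = (-78) + (-92) + (-158) + (-10) + (-139) = -477
Area = |Σ|/2 = 238.5.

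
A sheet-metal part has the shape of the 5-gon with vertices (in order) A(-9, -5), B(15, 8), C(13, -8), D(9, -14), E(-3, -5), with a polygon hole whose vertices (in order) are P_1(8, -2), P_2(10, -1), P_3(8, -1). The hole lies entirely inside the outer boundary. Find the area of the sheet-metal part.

Outer boundary:
Apply the surveyor's formula: 2A = Σ (x_i·y_{i+1} − x_{i+1}·y_i), indices taken mod 5.
A→B: (-9)(8) − (15)(-5) = 3
B→C: (15)(-8) − (13)(8) = -224
C→D: (13)(-14) − (9)(-8) = -110
D→E: (9)(-5) − (-3)(-14) = -87
E→A: (-3)(-5) − (-9)(-5) = -30
Σ = -448
Area = |Σ|/2 = 224.
Hole:
Apply Gauss's area formula: 2A = Σ (x_i·y_{i+1} − x_{i+1}·y_i), indices taken mod 3.
Σ = (12) + (-2) + (-8) = 2
Area = |Σ|/2 = 1.
Net area = 224 − 1 = 223.

223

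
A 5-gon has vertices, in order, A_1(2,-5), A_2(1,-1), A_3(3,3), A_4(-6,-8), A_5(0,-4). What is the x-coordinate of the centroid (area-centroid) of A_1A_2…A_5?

Apply the shoelace (surveyor's) formula. First the cross-terms c_i = x_i·y_{i+1} − x_{i+1}·y_i:
  3, 6, -6, 24, 8  ⇒  2A = 35, A = 17.5.
Then Σ (x_i + x_{i+1})·c_i = -77, so x̄ = -77 / (6·17.5) = -11/15.

-11/15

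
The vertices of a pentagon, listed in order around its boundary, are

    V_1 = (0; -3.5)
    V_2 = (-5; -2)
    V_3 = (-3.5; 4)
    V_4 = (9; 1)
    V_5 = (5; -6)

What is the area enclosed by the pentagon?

V_1→V_2: (0)(-2) − (-5)(-3.5) = -17.5
V_2→V_3: (-5)(4) − (-3.5)(-2) = -27
V_3→V_4: (-3.5)(1) − (9)(4) = -39.5
V_4→V_5: (9)(-6) − (5)(1) = -59
V_5→V_1: (5)(-3.5) − (0)(-6) = -17.5
Σ = -160.5
Area = |Σ|/2 = 80.25.

80.25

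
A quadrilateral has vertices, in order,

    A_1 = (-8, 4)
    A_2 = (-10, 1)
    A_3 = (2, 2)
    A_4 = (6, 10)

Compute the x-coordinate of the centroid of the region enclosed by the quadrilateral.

-272/183

Apply Gauss's area formula. First the cross-terms c_i = x_i·y_{i+1} − x_{i+1}·y_i:
  32, -22, 8, 104  ⇒  2A = 122, A = 61.
Then Σ (x_i + x_{i+1})·c_i = -544, so x̄ = -544 / (6·61) = -272/183.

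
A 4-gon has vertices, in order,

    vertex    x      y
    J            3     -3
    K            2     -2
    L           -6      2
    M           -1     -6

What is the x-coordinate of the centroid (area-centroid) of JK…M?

-64/51

Apply the shoelace formula. First the cross-terms c_i = x_i·y_{i+1} − x_{i+1}·y_i:
  0, -8, 38, 21  ⇒  2A = 51, A = 25.5.
Then Σ (x_i + x_{i+1})·c_i = -192, so x̄ = -192 / (6·25.5) = -64/51.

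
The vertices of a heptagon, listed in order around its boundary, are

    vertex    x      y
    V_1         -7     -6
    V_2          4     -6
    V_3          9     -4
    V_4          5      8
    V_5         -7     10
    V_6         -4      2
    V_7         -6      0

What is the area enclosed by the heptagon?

188

V_1→V_2: (-7)(-6) − (4)(-6) = 66
V_2→V_3: (4)(-4) − (9)(-6) = 38
V_3→V_4: (9)(8) − (5)(-4) = 92
V_4→V_5: (5)(10) − (-7)(8) = 106
V_5→V_6: (-7)(2) − (-4)(10) = 26
V_6→V_7: (-4)(0) − (-6)(2) = 12
V_7→V_1: (-6)(-6) − (-7)(0) = 36
Σ = 376
Area = |Σ|/2 = 188.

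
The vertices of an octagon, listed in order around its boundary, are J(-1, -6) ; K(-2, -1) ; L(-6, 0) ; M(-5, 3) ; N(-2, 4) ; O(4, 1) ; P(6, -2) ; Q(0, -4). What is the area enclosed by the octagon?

54.5

Apply Gauss's area formula: 2A = Σ (x_i·y_{i+1} − x_{i+1}·y_i), indices taken mod 8.
Cross-terms: -11, -6, -18, -14, -18, -14, -24, -4  ⇒  Σ = -109
Area = |Σ|/2 = 54.5.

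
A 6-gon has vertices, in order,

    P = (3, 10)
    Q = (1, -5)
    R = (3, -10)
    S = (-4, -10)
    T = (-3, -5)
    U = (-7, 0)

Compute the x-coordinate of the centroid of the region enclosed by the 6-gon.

Apply the surveyor's formula. First the cross-terms c_i = x_i·y_{i+1} − x_{i+1}·y_i:
  -25, 5, -70, -10, -35, -70  ⇒  2A = -205, A = -102.5.
Then Σ (x_i + x_{i+1})·c_i = 690, so x̄ = 690 / (6·(-102.5)) = -46/41.

-46/41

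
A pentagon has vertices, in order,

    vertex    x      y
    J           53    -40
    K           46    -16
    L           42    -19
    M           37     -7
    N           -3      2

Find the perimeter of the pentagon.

|JK| = √((-7)² + (24)²) = √625 = 25
|KL| = √((-4)² + (-3)²) = √25 = 5
|LM| = √((-5)² + (12)²) = √169 = 13
|MN| = √((-40)² + (9)²) = √1681 = 41
|NJ| = √((56)² + (-42)²) = √4900 = 70
Perimeter = 25 + 5 + 13 + 41 + 70 = 154.

154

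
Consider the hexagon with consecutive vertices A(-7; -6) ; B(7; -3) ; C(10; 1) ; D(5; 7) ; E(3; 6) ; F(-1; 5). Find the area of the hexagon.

118

A→B: (-7)(-3) − (7)(-6) = 63
B→C: (7)(1) − (10)(-3) = 37
C→D: (10)(7) − (5)(1) = 65
D→E: (5)(6) − (3)(7) = 9
E→F: (3)(5) − (-1)(6) = 21
F→A: (-1)(-6) − (-7)(5) = 41
Σ = 236
Area = |Σ|/2 = 118.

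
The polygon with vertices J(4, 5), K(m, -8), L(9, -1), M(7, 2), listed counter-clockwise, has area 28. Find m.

6

Write out the shoelace sum; only the two edges meeting at K involve m:
2·Area = [(4·(-8) − m·5) + (m·(-1) − 9·(-8))] + 52
       = -6·m + 92 = 56
⇒ m = 6.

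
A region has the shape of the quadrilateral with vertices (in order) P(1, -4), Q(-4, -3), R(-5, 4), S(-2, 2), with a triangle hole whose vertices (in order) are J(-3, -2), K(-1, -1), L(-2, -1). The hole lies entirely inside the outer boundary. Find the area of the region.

22.5

Outer boundary:
Apply the surveyor's formula: 2A = Σ (x_i·y_{i+1} − x_{i+1}·y_i), indices taken mod 4.
P→Q: (1)(-3) − (-4)(-4) = -19
Q→R: (-4)(4) − (-5)(-3) = -31
R→S: (-5)(2) − (-2)(4) = -2
S→P: (-2)(-4) − (1)(2) = 6
Σ = -46
Area = |Σ|/2 = 23.
Hole:
Σ = (1) + (-1) + (1) = 1
Area = |Σ|/2 = 0.5.
Net area = 23 − 0.5 = 22.5.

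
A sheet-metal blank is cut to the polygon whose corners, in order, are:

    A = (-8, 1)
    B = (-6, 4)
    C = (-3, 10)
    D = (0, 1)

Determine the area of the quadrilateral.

Apply the surveyor's formula: 2A = Σ (x_i·y_{i+1} − x_{i+1}·y_i), indices taken mod 4.
Σ = (-26) + (-48) + (-3) + (8) = -69
Area = |Σ|/2 = 34.5.

34.5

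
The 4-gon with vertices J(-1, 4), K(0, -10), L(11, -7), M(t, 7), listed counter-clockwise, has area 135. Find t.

The doubled signed area Σ (x_i y_{i+1} − x_{i+1} y_i) is linear in t.
With t=0 it equals 204; the coefficient of t is 11 (from the two edges through M).
So 11·t + 204 = 2·135 = 270 ⇒ t = 6.

6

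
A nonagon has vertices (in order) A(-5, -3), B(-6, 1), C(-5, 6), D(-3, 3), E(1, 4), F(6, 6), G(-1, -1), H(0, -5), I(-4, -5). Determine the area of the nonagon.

Apply Gauss's area formula: 2A = Σ (x_i·y_{i+1} − x_{i+1}·y_i), indices taken mod 9.
Σ = (-23) + (-31) + (3) + (-15) + (-18) + (0) + (5) + (-20) + (-13) = -112
Area = |Σ|/2 = 56.

56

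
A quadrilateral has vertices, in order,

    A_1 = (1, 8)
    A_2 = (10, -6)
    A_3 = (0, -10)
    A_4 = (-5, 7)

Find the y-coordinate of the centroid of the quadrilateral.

Apply Gauss's area formula. First the cross-terms c_i = x_i·y_{i+1} − x_{i+1}·y_i:
  -86, -100, -50, -47  ⇒  2A = -283, A = -141.5.
Then Σ (y_i + y_{i+1})·c_i = 873, so ȳ = 873 / (6·(-141.5)) = -291/283.

-291/283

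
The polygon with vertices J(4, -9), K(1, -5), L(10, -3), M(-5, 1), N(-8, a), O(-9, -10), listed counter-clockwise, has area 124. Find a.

2

The doubled signed area Σ (x_i y_{i+1} − x_{i+1} y_i) is linear in a.
With a=0 it equals 240; the coefficient of a is 4 (from the two edges through N).
So 4·a + 240 = 2·124 = 248 ⇒ a = 2.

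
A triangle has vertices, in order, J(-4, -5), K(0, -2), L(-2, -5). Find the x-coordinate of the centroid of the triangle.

Apply Gauss's area formula. First the cross-terms c_i = x_i·y_{i+1} − x_{i+1}·y_i:
  8, -4, -10  ⇒  2A = -6, A = -3.
Then Σ (x_i + x_{i+1})·c_i = 36, so x̄ = 36 / (6·(-3)) = -2.

-2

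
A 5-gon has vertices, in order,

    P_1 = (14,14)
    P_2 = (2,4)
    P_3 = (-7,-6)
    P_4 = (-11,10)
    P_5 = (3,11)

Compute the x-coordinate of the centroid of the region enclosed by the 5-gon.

-424/213

Apply Gauss's area formula. First the cross-terms c_i = x_i·y_{i+1} − x_{i+1}·y_i:
  28, 16, -136, -151, -112  ⇒  2A = -355, A = -177.5.
Then Σ (x_i + x_{i+1})·c_i = 2120, so x̄ = 2120 / (6·(-177.5)) = -424/213.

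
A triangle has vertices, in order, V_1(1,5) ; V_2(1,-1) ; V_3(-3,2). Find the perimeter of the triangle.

|V_1V_2| = √((0)² + (-6)²) = √36 = 6
|V_2V_3| = √((-4)² + (3)²) = √25 = 5
|V_3V_1| = √((4)² + (3)²) = √25 = 5
Perimeter = 6 + 5 + 5 = 16.

16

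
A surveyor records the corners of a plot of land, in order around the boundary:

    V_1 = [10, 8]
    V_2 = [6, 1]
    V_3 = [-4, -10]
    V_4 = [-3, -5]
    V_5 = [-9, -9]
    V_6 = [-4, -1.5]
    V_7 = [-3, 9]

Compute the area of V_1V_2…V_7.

149.5

V_1→V_2: (10)(1) − (6)(8) = -38
V_2→V_3: (6)(-10) − (-4)(1) = -56
V_3→V_4: (-4)(-5) − (-3)(-10) = -10
V_4→V_5: (-3)(-9) − (-9)(-5) = -18
V_5→V_6: (-9)(-1.5) − (-4)(-9) = -22.5
V_6→V_7: (-4)(9) − (-3)(-1.5) = -40.5
V_7→V_1: (-3)(8) − (10)(9) = -114
Σ = -299
Area = |Σ|/2 = 149.5.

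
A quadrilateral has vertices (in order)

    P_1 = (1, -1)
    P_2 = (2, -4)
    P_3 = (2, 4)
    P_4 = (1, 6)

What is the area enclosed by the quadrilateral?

7.5

Σ = (-2) + (16) + (8) + (-7) = 15
Area = |Σ|/2 = 7.5.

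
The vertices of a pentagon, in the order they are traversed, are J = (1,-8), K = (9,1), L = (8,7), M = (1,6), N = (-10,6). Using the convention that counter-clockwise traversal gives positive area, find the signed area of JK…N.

154.5

Σ = (73) + (55) + (41) + (66) + (74) = 309
Signed area = Σ/2 = 154.5 (positive ⇒ counter-clockwise traversal).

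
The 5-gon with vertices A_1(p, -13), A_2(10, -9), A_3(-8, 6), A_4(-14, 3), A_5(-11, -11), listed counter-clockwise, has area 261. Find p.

7

The doubled signed area Σ (x_i y_{i+1} − x_{i+1} y_i) is linear in p.
With p=0 it equals 508; the coefficient of p is 2 (from the two edges through A_1).
So 2·p + 508 = 2·261 = 522 ⇒ p = 7.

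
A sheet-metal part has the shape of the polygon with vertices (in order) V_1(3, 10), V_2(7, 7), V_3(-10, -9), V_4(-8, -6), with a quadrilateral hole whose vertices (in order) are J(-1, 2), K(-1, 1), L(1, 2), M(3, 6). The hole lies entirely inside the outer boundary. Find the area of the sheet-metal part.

Outer boundary:
Apply Gauss's area formula: 2A = Σ (x_i·y_{i+1} − x_{i+1}·y_i), indices taken mod 4.
Σ = (-49) + (7) + (-12) + (-62) = -116
Area = |Σ|/2 = 58.
Hole:
Apply Gauss's area formula: 2A = Σ (x_i·y_{i+1} − x_{i+1}·y_i), indices taken mod 4.
Σ = (1) + (-3) + (0) + (12) = 10
Area = |Σ|/2 = 5.
Net area = 58 − 5 = 53.

53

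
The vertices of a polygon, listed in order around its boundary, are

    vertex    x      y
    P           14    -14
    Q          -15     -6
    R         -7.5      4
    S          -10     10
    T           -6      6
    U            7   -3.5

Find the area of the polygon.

252

Apply the shoelace formula: 2A = Σ (x_i·y_{i+1} − x_{i+1}·y_i), indices taken mod 6.
P→Q: (14)(-6) − (-15)(-14) = -294
Q→R: (-15)(4) − (-7.5)(-6) = -105
R→S: (-7.5)(10) − (-10)(4) = -35
S→T: (-10)(6) − (-6)(10) = 0
T→U: (-6)(-3.5) − (7)(6) = -21
U→P: (7)(-14) − (14)(-3.5) = -49
Σ = -504
Area = |Σ|/2 = 252.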